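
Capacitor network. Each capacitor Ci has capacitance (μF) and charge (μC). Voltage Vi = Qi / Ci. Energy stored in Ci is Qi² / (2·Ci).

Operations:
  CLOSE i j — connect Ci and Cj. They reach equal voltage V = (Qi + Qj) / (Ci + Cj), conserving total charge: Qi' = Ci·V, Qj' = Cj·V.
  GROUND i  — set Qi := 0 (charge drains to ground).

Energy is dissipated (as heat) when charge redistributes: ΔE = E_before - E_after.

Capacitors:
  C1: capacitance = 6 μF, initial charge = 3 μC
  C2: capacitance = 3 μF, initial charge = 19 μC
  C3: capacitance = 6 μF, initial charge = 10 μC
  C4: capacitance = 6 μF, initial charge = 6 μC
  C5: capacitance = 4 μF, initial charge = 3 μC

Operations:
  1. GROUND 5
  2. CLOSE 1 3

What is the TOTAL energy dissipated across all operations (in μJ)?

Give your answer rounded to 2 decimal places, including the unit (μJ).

Initial: C1(6μF, Q=3μC, V=0.50V), C2(3μF, Q=19μC, V=6.33V), C3(6μF, Q=10μC, V=1.67V), C4(6μF, Q=6μC, V=1.00V), C5(4μF, Q=3μC, V=0.75V)
Op 1: GROUND 5: Q5=0; energy lost=1.125
Op 2: CLOSE 1-3: Q_total=13.00, C_total=12.00, V=1.08; Q1=6.50, Q3=6.50; dissipated=2.042
Total dissipated: 3.167 μJ

Answer: 3.17 μJ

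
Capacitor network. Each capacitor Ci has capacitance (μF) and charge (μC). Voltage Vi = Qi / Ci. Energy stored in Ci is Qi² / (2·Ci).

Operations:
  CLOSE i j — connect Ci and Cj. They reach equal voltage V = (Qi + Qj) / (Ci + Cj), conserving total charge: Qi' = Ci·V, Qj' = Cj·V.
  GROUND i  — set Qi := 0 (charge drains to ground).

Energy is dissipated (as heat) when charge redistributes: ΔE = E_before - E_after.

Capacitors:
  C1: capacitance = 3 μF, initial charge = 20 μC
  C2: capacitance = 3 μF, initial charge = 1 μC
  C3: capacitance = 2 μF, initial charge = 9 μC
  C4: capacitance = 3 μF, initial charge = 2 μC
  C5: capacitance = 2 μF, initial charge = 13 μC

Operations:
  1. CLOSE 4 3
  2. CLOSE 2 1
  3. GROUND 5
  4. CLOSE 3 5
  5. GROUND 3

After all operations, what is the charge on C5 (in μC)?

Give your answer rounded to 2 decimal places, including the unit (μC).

Initial: C1(3μF, Q=20μC, V=6.67V), C2(3μF, Q=1μC, V=0.33V), C3(2μF, Q=9μC, V=4.50V), C4(3μF, Q=2μC, V=0.67V), C5(2μF, Q=13μC, V=6.50V)
Op 1: CLOSE 4-3: Q_total=11.00, C_total=5.00, V=2.20; Q4=6.60, Q3=4.40; dissipated=8.817
Op 2: CLOSE 2-1: Q_total=21.00, C_total=6.00, V=3.50; Q2=10.50, Q1=10.50; dissipated=30.083
Op 3: GROUND 5: Q5=0; energy lost=42.250
Op 4: CLOSE 3-5: Q_total=4.40, C_total=4.00, V=1.10; Q3=2.20, Q5=2.20; dissipated=2.420
Op 5: GROUND 3: Q3=0; energy lost=1.210
Final charges: Q1=10.50, Q2=10.50, Q3=0.00, Q4=6.60, Q5=2.20

Answer: 2.20 μC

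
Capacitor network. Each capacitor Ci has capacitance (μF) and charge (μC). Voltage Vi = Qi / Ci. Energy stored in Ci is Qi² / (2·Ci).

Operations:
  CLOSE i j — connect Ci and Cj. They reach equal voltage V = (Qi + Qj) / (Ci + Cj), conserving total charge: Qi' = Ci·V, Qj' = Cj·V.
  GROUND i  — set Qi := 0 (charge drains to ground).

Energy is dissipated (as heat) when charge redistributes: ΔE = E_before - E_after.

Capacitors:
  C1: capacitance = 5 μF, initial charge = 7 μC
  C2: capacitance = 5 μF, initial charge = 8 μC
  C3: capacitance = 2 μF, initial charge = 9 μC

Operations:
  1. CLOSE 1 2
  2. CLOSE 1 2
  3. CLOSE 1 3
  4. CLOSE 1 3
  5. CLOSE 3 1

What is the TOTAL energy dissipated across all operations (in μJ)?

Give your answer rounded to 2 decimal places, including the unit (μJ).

Initial: C1(5μF, Q=7μC, V=1.40V), C2(5μF, Q=8μC, V=1.60V), C3(2μF, Q=9μC, V=4.50V)
Op 1: CLOSE 1-2: Q_total=15.00, C_total=10.00, V=1.50; Q1=7.50, Q2=7.50; dissipated=0.050
Op 2: CLOSE 1-2: Q_total=15.00, C_total=10.00, V=1.50; Q1=7.50, Q2=7.50; dissipated=0.000
Op 3: CLOSE 1-3: Q_total=16.50, C_total=7.00, V=2.36; Q1=11.79, Q3=4.71; dissipated=6.429
Op 4: CLOSE 1-3: Q_total=16.50, C_total=7.00, V=2.36; Q1=11.79, Q3=4.71; dissipated=0.000
Op 5: CLOSE 3-1: Q_total=16.50, C_total=7.00, V=2.36; Q3=4.71, Q1=11.79; dissipated=0.000
Total dissipated: 6.479 μJ

Answer: 6.48 μJ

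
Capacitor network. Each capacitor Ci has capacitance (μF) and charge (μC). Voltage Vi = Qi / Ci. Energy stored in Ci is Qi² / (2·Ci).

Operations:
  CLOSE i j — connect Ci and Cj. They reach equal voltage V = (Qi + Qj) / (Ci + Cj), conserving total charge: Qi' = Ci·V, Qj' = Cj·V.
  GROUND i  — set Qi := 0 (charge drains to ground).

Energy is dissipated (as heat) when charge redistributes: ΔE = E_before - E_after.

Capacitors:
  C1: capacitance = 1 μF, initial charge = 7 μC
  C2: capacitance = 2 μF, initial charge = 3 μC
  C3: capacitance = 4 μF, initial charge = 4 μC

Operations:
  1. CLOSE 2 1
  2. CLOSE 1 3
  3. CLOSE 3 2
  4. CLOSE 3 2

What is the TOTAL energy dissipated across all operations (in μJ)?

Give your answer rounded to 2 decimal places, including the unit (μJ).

Initial: C1(1μF, Q=7μC, V=7.00V), C2(2μF, Q=3μC, V=1.50V), C3(4μF, Q=4μC, V=1.00V)
Op 1: CLOSE 2-1: Q_total=10.00, C_total=3.00, V=3.33; Q2=6.67, Q1=3.33; dissipated=10.083
Op 2: CLOSE 1-3: Q_total=7.33, C_total=5.00, V=1.47; Q1=1.47, Q3=5.87; dissipated=2.178
Op 3: CLOSE 3-2: Q_total=12.53, C_total=6.00, V=2.09; Q3=8.36, Q2=4.18; dissipated=2.323
Op 4: CLOSE 3-2: Q_total=12.53, C_total=6.00, V=2.09; Q3=8.36, Q2=4.18; dissipated=0.000
Total dissipated: 14.584 μJ

Answer: 14.58 μJ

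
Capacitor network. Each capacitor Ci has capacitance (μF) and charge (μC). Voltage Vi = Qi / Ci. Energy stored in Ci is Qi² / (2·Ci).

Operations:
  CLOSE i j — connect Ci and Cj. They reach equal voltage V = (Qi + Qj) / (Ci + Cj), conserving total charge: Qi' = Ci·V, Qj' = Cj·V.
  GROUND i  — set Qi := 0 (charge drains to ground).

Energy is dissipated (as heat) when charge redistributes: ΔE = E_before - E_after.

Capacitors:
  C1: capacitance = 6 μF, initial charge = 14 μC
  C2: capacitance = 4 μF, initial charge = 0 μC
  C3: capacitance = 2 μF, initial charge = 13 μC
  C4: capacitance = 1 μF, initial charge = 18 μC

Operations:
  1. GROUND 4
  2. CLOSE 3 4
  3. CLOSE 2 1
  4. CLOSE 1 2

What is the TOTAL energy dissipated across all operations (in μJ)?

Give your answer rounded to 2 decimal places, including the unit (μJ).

Initial: C1(6μF, Q=14μC, V=2.33V), C2(4μF, Q=0μC, V=0.00V), C3(2μF, Q=13μC, V=6.50V), C4(1μF, Q=18μC, V=18.00V)
Op 1: GROUND 4: Q4=0; energy lost=162.000
Op 2: CLOSE 3-4: Q_total=13.00, C_total=3.00, V=4.33; Q3=8.67, Q4=4.33; dissipated=14.083
Op 3: CLOSE 2-1: Q_total=14.00, C_total=10.00, V=1.40; Q2=5.60, Q1=8.40; dissipated=6.533
Op 4: CLOSE 1-2: Q_total=14.00, C_total=10.00, V=1.40; Q1=8.40, Q2=5.60; dissipated=0.000
Total dissipated: 182.617 μJ

Answer: 182.62 μJ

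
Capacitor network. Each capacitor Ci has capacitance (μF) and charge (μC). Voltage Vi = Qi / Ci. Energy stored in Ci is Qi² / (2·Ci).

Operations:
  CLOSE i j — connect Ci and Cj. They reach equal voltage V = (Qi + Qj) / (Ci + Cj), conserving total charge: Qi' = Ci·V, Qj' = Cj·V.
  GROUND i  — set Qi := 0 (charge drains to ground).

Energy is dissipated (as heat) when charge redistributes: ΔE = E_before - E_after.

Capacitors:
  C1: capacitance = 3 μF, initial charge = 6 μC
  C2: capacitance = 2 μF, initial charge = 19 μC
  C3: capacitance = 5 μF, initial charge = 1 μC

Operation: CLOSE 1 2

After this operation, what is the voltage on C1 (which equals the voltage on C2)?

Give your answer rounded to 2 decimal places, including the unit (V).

Initial: C1(3μF, Q=6μC, V=2.00V), C2(2μF, Q=19μC, V=9.50V), C3(5μF, Q=1μC, V=0.20V)
Op 1: CLOSE 1-2: Q_total=25.00, C_total=5.00, V=5.00; Q1=15.00, Q2=10.00; dissipated=33.750

Answer: 5.00 V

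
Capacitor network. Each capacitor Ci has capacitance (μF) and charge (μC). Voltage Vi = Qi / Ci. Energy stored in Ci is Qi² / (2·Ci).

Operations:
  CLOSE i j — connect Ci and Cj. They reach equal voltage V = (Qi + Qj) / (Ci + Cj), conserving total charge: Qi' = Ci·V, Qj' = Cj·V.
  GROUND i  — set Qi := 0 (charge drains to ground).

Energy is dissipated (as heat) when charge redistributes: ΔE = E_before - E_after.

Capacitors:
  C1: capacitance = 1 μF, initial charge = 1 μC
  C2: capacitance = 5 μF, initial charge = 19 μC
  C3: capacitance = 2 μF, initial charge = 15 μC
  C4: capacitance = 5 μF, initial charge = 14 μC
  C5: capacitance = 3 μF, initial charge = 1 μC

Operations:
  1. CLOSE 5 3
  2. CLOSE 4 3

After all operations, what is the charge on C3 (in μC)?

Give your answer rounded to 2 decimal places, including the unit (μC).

Answer: 5.83 μC

Derivation:
Initial: C1(1μF, Q=1μC, V=1.00V), C2(5μF, Q=19μC, V=3.80V), C3(2μF, Q=15μC, V=7.50V), C4(5μF, Q=14μC, V=2.80V), C5(3μF, Q=1μC, V=0.33V)
Op 1: CLOSE 5-3: Q_total=16.00, C_total=5.00, V=3.20; Q5=9.60, Q3=6.40; dissipated=30.817
Op 2: CLOSE 4-3: Q_total=20.40, C_total=7.00, V=2.91; Q4=14.57, Q3=5.83; dissipated=0.114
Final charges: Q1=1.00, Q2=19.00, Q3=5.83, Q4=14.57, Q5=9.60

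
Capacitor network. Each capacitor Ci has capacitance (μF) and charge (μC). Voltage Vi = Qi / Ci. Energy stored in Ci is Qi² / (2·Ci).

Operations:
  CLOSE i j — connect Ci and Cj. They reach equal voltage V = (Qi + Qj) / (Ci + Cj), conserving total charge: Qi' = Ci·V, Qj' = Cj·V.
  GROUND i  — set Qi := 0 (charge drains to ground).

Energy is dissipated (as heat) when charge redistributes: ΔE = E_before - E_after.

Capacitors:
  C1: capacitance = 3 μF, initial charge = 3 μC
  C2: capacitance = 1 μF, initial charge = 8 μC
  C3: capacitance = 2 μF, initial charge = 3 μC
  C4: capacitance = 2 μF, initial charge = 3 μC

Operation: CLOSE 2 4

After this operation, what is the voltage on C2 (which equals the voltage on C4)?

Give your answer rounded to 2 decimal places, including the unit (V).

Initial: C1(3μF, Q=3μC, V=1.00V), C2(1μF, Q=8μC, V=8.00V), C3(2μF, Q=3μC, V=1.50V), C4(2μF, Q=3μC, V=1.50V)
Op 1: CLOSE 2-4: Q_total=11.00, C_total=3.00, V=3.67; Q2=3.67, Q4=7.33; dissipated=14.083

Answer: 3.67 V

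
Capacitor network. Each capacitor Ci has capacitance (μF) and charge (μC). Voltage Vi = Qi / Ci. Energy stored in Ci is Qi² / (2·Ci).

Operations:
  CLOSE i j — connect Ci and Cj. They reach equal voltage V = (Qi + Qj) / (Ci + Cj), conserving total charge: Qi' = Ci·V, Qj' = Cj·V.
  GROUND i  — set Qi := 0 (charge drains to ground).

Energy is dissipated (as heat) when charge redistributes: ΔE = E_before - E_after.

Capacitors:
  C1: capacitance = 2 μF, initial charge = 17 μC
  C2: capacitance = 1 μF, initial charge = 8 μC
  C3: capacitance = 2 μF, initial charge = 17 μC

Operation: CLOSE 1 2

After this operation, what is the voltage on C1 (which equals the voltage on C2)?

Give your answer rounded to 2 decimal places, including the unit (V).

Answer: 8.33 V

Derivation:
Initial: C1(2μF, Q=17μC, V=8.50V), C2(1μF, Q=8μC, V=8.00V), C3(2μF, Q=17μC, V=8.50V)
Op 1: CLOSE 1-2: Q_total=25.00, C_total=3.00, V=8.33; Q1=16.67, Q2=8.33; dissipated=0.083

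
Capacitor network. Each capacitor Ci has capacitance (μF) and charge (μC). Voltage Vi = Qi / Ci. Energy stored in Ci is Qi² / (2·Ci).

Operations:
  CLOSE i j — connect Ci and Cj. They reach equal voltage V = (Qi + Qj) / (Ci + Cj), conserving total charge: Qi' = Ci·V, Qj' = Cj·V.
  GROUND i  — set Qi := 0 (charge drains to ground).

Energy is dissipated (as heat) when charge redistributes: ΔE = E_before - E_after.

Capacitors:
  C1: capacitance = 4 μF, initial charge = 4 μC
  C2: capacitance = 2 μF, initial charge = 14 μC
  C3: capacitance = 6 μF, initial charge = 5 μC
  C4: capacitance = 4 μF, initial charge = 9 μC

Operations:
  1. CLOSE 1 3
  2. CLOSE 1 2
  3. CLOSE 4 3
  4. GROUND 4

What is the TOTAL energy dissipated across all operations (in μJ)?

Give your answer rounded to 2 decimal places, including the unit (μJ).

Answer: 31.17 μJ

Derivation:
Initial: C1(4μF, Q=4μC, V=1.00V), C2(2μF, Q=14μC, V=7.00V), C3(6μF, Q=5μC, V=0.83V), C4(4μF, Q=9μC, V=2.25V)
Op 1: CLOSE 1-3: Q_total=9.00, C_total=10.00, V=0.90; Q1=3.60, Q3=5.40; dissipated=0.033
Op 2: CLOSE 1-2: Q_total=17.60, C_total=6.00, V=2.93; Q1=11.73, Q2=5.87; dissipated=24.807
Op 3: CLOSE 4-3: Q_total=14.40, C_total=10.00, V=1.44; Q4=5.76, Q3=8.64; dissipated=2.187
Op 4: GROUND 4: Q4=0; energy lost=4.147
Total dissipated: 31.174 μJ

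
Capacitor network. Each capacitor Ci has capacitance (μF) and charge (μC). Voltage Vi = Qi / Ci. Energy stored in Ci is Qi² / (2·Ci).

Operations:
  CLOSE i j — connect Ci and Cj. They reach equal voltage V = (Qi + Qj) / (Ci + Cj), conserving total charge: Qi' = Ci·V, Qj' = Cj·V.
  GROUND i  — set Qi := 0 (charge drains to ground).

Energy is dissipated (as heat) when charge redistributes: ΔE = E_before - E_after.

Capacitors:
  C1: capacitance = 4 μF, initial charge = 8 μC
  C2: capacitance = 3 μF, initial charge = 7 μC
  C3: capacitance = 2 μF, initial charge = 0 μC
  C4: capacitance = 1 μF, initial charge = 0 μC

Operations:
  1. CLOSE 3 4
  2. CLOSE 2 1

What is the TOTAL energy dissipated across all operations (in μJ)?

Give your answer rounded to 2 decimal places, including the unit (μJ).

Answer: 0.10 μJ

Derivation:
Initial: C1(4μF, Q=8μC, V=2.00V), C2(3μF, Q=7μC, V=2.33V), C3(2μF, Q=0μC, V=0.00V), C4(1μF, Q=0μC, V=0.00V)
Op 1: CLOSE 3-4: Q_total=0.00, C_total=3.00, V=0.00; Q3=0.00, Q4=0.00; dissipated=0.000
Op 2: CLOSE 2-1: Q_total=15.00, C_total=7.00, V=2.14; Q2=6.43, Q1=8.57; dissipated=0.095
Total dissipated: 0.095 μJ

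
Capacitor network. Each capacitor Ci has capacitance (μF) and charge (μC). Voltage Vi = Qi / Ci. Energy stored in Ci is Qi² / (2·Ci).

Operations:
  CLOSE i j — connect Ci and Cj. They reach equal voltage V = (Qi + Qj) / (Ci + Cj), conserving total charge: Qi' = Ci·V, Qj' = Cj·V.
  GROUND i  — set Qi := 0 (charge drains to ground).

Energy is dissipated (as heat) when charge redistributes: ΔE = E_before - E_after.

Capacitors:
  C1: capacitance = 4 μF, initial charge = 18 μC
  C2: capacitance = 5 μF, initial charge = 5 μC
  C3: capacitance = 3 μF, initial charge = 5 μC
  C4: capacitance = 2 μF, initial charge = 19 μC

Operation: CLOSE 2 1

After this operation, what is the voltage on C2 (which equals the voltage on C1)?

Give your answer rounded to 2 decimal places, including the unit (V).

Answer: 2.56 V

Derivation:
Initial: C1(4μF, Q=18μC, V=4.50V), C2(5μF, Q=5μC, V=1.00V), C3(3μF, Q=5μC, V=1.67V), C4(2μF, Q=19μC, V=9.50V)
Op 1: CLOSE 2-1: Q_total=23.00, C_total=9.00, V=2.56; Q2=12.78, Q1=10.22; dissipated=13.611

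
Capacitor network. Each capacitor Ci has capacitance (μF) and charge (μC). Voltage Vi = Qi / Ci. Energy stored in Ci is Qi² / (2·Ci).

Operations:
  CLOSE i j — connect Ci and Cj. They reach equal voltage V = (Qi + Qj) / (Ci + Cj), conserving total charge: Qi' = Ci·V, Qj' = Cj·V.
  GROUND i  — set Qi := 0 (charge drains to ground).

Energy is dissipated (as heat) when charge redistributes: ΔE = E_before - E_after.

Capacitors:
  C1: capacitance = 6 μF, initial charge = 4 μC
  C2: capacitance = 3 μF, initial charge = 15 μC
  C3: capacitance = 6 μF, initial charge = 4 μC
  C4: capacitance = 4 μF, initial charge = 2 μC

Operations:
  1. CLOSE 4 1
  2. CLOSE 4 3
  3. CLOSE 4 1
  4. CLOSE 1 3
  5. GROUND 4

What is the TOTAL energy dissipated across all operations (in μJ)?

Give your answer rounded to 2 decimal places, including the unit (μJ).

Initial: C1(6μF, Q=4μC, V=0.67V), C2(3μF, Q=15μC, V=5.00V), C3(6μF, Q=4μC, V=0.67V), C4(4μF, Q=2μC, V=0.50V)
Op 1: CLOSE 4-1: Q_total=6.00, C_total=10.00, V=0.60; Q4=2.40, Q1=3.60; dissipated=0.033
Op 2: CLOSE 4-3: Q_total=6.40, C_total=10.00, V=0.64; Q4=2.56, Q3=3.84; dissipated=0.005
Op 3: CLOSE 4-1: Q_total=6.16, C_total=10.00, V=0.62; Q4=2.46, Q1=3.70; dissipated=0.002
Op 4: CLOSE 1-3: Q_total=7.54, C_total=12.00, V=0.63; Q1=3.77, Q3=3.77; dissipated=0.001
Op 5: GROUND 4: Q4=0; energy lost=0.759
Total dissipated: 0.800 μJ

Answer: 0.80 μJ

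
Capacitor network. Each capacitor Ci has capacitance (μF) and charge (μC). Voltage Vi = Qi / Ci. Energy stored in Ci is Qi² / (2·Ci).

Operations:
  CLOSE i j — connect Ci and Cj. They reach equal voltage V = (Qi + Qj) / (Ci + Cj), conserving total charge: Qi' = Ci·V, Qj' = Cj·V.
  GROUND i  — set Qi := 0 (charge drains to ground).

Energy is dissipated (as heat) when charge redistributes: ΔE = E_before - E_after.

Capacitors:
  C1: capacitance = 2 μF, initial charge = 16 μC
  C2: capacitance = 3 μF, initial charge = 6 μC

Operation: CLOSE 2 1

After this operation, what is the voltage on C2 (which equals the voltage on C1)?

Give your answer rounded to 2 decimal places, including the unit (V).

Answer: 4.40 V

Derivation:
Initial: C1(2μF, Q=16μC, V=8.00V), C2(3μF, Q=6μC, V=2.00V)
Op 1: CLOSE 2-1: Q_total=22.00, C_total=5.00, V=4.40; Q2=13.20, Q1=8.80; dissipated=21.600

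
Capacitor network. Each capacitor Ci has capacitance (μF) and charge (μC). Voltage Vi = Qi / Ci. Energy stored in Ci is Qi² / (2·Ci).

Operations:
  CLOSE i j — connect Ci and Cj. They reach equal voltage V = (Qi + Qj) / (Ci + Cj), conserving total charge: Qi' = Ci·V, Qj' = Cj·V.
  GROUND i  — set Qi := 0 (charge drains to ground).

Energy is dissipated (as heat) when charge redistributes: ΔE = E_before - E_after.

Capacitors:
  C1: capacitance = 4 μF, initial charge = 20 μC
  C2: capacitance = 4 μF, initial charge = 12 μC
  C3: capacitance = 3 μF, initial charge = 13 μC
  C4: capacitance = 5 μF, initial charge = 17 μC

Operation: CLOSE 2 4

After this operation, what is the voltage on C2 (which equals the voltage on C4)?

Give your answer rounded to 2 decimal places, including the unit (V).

Answer: 3.22 V

Derivation:
Initial: C1(4μF, Q=20μC, V=5.00V), C2(4μF, Q=12μC, V=3.00V), C3(3μF, Q=13μC, V=4.33V), C4(5μF, Q=17μC, V=3.40V)
Op 1: CLOSE 2-4: Q_total=29.00, C_total=9.00, V=3.22; Q2=12.89, Q4=16.11; dissipated=0.178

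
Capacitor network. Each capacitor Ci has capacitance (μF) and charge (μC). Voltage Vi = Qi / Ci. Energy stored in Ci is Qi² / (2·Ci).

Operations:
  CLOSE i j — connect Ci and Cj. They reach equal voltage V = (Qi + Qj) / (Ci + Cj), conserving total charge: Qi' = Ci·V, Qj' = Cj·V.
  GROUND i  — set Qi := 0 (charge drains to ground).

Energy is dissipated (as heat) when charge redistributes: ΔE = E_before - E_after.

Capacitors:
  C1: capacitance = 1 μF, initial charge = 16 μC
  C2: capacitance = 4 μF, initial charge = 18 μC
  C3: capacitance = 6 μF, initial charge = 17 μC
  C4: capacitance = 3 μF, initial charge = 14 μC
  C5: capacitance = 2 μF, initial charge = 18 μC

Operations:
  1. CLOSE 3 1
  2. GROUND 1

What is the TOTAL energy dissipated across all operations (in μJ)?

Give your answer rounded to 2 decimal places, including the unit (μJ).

Answer: 85.41 μJ

Derivation:
Initial: C1(1μF, Q=16μC, V=16.00V), C2(4μF, Q=18μC, V=4.50V), C3(6μF, Q=17μC, V=2.83V), C4(3μF, Q=14μC, V=4.67V), C5(2μF, Q=18μC, V=9.00V)
Op 1: CLOSE 3-1: Q_total=33.00, C_total=7.00, V=4.71; Q3=28.29, Q1=4.71; dissipated=74.298
Op 2: GROUND 1: Q1=0; energy lost=11.112
Total dissipated: 85.410 μJ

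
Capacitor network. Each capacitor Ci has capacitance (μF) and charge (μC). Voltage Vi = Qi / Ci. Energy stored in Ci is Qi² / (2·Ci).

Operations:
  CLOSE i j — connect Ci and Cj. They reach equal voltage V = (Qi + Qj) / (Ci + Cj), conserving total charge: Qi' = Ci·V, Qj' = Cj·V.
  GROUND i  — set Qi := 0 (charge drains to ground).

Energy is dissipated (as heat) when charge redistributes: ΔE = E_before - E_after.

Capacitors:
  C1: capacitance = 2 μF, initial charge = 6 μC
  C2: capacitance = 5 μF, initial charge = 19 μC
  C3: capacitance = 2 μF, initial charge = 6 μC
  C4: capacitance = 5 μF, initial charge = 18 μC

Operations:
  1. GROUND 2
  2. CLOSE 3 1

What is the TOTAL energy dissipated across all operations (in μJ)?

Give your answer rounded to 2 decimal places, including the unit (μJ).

Initial: C1(2μF, Q=6μC, V=3.00V), C2(5μF, Q=19μC, V=3.80V), C3(2μF, Q=6μC, V=3.00V), C4(5μF, Q=18μC, V=3.60V)
Op 1: GROUND 2: Q2=0; energy lost=36.100
Op 2: CLOSE 3-1: Q_total=12.00, C_total=4.00, V=3.00; Q3=6.00, Q1=6.00; dissipated=0.000
Total dissipated: 36.100 μJ

Answer: 36.10 μJ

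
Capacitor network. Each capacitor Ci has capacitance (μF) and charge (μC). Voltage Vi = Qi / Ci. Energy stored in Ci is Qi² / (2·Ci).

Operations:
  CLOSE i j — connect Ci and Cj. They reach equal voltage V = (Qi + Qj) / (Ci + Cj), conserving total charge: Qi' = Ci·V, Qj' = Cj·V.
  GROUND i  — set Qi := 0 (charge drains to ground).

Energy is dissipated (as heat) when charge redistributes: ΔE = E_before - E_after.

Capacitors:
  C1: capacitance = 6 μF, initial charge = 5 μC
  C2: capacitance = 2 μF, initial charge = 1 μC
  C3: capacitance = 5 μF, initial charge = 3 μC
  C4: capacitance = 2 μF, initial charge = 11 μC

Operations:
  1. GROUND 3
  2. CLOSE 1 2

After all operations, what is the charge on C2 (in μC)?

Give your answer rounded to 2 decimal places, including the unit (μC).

Answer: 1.50 μC

Derivation:
Initial: C1(6μF, Q=5μC, V=0.83V), C2(2μF, Q=1μC, V=0.50V), C3(5μF, Q=3μC, V=0.60V), C4(2μF, Q=11μC, V=5.50V)
Op 1: GROUND 3: Q3=0; energy lost=0.900
Op 2: CLOSE 1-2: Q_total=6.00, C_total=8.00, V=0.75; Q1=4.50, Q2=1.50; dissipated=0.083
Final charges: Q1=4.50, Q2=1.50, Q3=0.00, Q4=11.00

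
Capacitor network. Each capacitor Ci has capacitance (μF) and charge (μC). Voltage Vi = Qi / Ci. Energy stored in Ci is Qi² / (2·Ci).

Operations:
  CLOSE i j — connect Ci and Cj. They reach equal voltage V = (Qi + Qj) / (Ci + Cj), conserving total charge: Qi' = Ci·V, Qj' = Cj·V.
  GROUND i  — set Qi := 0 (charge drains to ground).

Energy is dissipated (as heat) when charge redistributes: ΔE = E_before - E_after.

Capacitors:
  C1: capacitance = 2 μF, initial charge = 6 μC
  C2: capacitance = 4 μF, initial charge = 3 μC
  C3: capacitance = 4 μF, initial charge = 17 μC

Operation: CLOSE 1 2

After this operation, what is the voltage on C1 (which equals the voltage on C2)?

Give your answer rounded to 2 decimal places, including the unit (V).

Answer: 1.50 V

Derivation:
Initial: C1(2μF, Q=6μC, V=3.00V), C2(4μF, Q=3μC, V=0.75V), C3(4μF, Q=17μC, V=4.25V)
Op 1: CLOSE 1-2: Q_total=9.00, C_total=6.00, V=1.50; Q1=3.00, Q2=6.00; dissipated=3.375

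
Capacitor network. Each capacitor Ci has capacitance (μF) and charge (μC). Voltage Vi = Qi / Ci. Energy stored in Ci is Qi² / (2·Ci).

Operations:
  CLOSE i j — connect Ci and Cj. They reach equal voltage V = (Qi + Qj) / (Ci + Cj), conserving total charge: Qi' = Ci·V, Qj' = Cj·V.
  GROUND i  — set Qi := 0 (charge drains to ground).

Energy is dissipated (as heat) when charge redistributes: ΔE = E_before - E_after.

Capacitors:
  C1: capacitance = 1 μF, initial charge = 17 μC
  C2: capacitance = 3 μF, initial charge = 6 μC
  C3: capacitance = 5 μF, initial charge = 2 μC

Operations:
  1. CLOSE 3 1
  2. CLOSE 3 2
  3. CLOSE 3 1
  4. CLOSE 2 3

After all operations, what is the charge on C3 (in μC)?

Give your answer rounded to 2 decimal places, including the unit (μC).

Answer: 13.87 μC

Derivation:
Initial: C1(1μF, Q=17μC, V=17.00V), C2(3μF, Q=6μC, V=2.00V), C3(5μF, Q=2μC, V=0.40V)
Op 1: CLOSE 3-1: Q_total=19.00, C_total=6.00, V=3.17; Q3=15.83, Q1=3.17; dissipated=114.817
Op 2: CLOSE 3-2: Q_total=21.83, C_total=8.00, V=2.73; Q3=13.65, Q2=8.19; dissipated=1.276
Op 3: CLOSE 3-1: Q_total=16.81, C_total=6.00, V=2.80; Q3=14.01, Q1=2.80; dissipated=0.080
Op 4: CLOSE 2-3: Q_total=22.20, C_total=8.00, V=2.77; Q2=8.32, Q3=13.87; dissipated=0.005
Final charges: Q1=2.80, Q2=8.32, Q3=13.87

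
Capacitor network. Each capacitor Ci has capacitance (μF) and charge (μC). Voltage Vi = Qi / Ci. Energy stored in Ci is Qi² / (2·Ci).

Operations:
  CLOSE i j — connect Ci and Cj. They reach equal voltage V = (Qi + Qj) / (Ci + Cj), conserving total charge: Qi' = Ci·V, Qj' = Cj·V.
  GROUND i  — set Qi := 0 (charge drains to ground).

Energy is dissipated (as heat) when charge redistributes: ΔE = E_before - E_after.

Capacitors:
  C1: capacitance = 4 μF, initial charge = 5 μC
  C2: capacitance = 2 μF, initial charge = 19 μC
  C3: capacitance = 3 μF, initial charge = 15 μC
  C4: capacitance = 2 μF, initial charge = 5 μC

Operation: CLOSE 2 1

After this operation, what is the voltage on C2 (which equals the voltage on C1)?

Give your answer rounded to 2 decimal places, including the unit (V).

Answer: 4.00 V

Derivation:
Initial: C1(4μF, Q=5μC, V=1.25V), C2(2μF, Q=19μC, V=9.50V), C3(3μF, Q=15μC, V=5.00V), C4(2μF, Q=5μC, V=2.50V)
Op 1: CLOSE 2-1: Q_total=24.00, C_total=6.00, V=4.00; Q2=8.00, Q1=16.00; dissipated=45.375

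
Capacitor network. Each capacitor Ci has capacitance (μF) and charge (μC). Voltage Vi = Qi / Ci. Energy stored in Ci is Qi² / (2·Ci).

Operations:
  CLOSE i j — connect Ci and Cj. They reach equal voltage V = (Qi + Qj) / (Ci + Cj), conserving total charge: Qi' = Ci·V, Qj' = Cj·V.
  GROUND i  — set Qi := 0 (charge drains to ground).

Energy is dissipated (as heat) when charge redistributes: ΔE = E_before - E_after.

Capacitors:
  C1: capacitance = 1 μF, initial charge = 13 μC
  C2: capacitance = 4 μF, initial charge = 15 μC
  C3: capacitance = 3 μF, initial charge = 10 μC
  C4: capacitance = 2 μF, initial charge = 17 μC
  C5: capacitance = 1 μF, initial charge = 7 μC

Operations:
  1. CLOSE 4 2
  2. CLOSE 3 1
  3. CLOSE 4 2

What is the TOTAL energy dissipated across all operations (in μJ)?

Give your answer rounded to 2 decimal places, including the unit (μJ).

Answer: 50.08 μJ

Derivation:
Initial: C1(1μF, Q=13μC, V=13.00V), C2(4μF, Q=15μC, V=3.75V), C3(3μF, Q=10μC, V=3.33V), C4(2μF, Q=17μC, V=8.50V), C5(1μF, Q=7μC, V=7.00V)
Op 1: CLOSE 4-2: Q_total=32.00, C_total=6.00, V=5.33; Q4=10.67, Q2=21.33; dissipated=15.042
Op 2: CLOSE 3-1: Q_total=23.00, C_total=4.00, V=5.75; Q3=17.25, Q1=5.75; dissipated=35.042
Op 3: CLOSE 4-2: Q_total=32.00, C_total=6.00, V=5.33; Q4=10.67, Q2=21.33; dissipated=0.000
Total dissipated: 50.083 μJ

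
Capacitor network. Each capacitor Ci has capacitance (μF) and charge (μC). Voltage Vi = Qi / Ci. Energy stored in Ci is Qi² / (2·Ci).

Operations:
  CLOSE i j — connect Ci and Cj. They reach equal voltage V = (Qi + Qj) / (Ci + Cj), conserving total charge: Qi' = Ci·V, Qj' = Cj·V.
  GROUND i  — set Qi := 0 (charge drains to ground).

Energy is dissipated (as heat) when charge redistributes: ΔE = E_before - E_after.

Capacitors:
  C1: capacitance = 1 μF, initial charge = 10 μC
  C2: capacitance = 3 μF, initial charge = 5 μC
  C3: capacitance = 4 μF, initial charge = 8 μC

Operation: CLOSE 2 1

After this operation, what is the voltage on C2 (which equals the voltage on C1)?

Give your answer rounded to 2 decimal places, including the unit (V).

Answer: 3.75 V

Derivation:
Initial: C1(1μF, Q=10μC, V=10.00V), C2(3μF, Q=5μC, V=1.67V), C3(4μF, Q=8μC, V=2.00V)
Op 1: CLOSE 2-1: Q_total=15.00, C_total=4.00, V=3.75; Q2=11.25, Q1=3.75; dissipated=26.042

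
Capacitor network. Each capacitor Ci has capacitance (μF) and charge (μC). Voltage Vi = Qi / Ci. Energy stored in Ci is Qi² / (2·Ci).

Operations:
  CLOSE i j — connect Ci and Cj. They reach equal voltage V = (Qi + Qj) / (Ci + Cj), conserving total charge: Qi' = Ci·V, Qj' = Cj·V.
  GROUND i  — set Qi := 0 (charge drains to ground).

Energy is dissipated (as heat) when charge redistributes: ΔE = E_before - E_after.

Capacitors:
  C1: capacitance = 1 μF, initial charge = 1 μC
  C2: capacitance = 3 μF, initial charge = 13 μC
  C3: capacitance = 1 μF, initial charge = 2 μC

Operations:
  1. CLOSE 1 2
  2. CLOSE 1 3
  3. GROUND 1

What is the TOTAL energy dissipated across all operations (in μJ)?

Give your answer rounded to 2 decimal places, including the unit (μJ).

Answer: 8.51 μJ

Derivation:
Initial: C1(1μF, Q=1μC, V=1.00V), C2(3μF, Q=13μC, V=4.33V), C3(1μF, Q=2μC, V=2.00V)
Op 1: CLOSE 1-2: Q_total=14.00, C_total=4.00, V=3.50; Q1=3.50, Q2=10.50; dissipated=4.167
Op 2: CLOSE 1-3: Q_total=5.50, C_total=2.00, V=2.75; Q1=2.75, Q3=2.75; dissipated=0.562
Op 3: GROUND 1: Q1=0; energy lost=3.781
Total dissipated: 8.510 μJ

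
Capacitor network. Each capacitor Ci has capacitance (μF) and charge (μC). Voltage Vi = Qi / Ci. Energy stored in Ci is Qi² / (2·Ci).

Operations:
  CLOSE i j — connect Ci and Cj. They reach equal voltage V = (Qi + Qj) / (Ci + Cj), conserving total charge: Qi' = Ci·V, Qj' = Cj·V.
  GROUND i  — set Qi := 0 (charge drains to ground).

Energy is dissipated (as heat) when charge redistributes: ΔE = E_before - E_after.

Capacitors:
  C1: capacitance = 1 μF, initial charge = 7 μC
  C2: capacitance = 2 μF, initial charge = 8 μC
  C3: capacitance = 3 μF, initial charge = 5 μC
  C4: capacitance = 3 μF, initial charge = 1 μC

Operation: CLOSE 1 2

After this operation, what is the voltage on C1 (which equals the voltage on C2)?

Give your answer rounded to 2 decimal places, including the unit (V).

Answer: 5.00 V

Derivation:
Initial: C1(1μF, Q=7μC, V=7.00V), C2(2μF, Q=8μC, V=4.00V), C3(3μF, Q=5μC, V=1.67V), C4(3μF, Q=1μC, V=0.33V)
Op 1: CLOSE 1-2: Q_total=15.00, C_total=3.00, V=5.00; Q1=5.00, Q2=10.00; dissipated=3.000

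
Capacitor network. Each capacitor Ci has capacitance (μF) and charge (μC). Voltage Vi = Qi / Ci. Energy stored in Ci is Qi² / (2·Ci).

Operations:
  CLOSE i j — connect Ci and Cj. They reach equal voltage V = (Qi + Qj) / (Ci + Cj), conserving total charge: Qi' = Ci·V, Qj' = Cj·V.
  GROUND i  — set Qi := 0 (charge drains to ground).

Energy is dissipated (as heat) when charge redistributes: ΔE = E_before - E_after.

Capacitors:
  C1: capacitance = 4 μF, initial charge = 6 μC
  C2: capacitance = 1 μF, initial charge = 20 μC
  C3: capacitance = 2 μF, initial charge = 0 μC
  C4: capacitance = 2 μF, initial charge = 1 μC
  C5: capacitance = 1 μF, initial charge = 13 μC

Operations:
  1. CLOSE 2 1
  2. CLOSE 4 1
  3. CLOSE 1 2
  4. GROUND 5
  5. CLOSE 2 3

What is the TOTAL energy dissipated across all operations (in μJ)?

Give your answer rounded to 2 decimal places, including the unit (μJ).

Initial: C1(4μF, Q=6μC, V=1.50V), C2(1μF, Q=20μC, V=20.00V), C3(2μF, Q=0μC, V=0.00V), C4(2μF, Q=1μC, V=0.50V), C5(1μF, Q=13μC, V=13.00V)
Op 1: CLOSE 2-1: Q_total=26.00, C_total=5.00, V=5.20; Q2=5.20, Q1=20.80; dissipated=136.900
Op 2: CLOSE 4-1: Q_total=21.80, C_total=6.00, V=3.63; Q4=7.27, Q1=14.53; dissipated=14.727
Op 3: CLOSE 1-2: Q_total=19.73, C_total=5.00, V=3.95; Q1=15.79, Q2=3.95; dissipated=0.982
Op 4: GROUND 5: Q5=0; energy lost=84.500
Op 5: CLOSE 2-3: Q_total=3.95, C_total=3.00, V=1.32; Q2=1.32, Q3=2.63; dissipated=5.192
Total dissipated: 242.301 μJ

Answer: 242.30 μJ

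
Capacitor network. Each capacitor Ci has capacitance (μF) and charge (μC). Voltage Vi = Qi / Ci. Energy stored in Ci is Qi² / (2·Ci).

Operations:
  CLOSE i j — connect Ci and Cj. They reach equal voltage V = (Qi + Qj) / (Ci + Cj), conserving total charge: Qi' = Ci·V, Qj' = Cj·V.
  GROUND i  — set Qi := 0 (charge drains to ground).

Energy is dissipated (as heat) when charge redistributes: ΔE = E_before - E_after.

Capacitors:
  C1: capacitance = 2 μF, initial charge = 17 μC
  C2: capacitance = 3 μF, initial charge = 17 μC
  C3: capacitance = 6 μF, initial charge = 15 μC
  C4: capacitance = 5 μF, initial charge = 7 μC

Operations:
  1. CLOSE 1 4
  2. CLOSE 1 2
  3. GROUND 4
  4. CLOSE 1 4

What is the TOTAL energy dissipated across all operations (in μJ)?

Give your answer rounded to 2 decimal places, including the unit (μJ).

Answer: 84.66 μJ

Derivation:
Initial: C1(2μF, Q=17μC, V=8.50V), C2(3μF, Q=17μC, V=5.67V), C3(6μF, Q=15μC, V=2.50V), C4(5μF, Q=7μC, V=1.40V)
Op 1: CLOSE 1-4: Q_total=24.00, C_total=7.00, V=3.43; Q1=6.86, Q4=17.14; dissipated=36.007
Op 2: CLOSE 1-2: Q_total=23.86, C_total=5.00, V=4.77; Q1=9.54, Q2=14.31; dissipated=3.005
Op 3: GROUND 4: Q4=0; energy lost=29.388
Op 4: CLOSE 1-4: Q_total=9.54, C_total=7.00, V=1.36; Q1=2.73, Q4=6.82; dissipated=16.262
Total dissipated: 84.662 μJ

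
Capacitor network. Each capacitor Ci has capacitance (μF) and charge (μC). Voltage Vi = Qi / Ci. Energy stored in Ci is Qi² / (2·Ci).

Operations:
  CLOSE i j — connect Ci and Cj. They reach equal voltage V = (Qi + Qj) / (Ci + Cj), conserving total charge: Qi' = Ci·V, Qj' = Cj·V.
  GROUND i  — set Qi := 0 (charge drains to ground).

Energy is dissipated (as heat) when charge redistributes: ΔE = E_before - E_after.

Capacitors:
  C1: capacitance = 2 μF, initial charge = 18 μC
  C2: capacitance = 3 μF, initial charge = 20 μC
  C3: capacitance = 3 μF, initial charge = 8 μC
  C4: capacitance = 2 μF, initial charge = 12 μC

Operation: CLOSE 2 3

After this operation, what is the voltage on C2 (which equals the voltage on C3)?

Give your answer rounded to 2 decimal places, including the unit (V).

Answer: 4.67 V

Derivation:
Initial: C1(2μF, Q=18μC, V=9.00V), C2(3μF, Q=20μC, V=6.67V), C3(3μF, Q=8μC, V=2.67V), C4(2μF, Q=12μC, V=6.00V)
Op 1: CLOSE 2-3: Q_total=28.00, C_total=6.00, V=4.67; Q2=14.00, Q3=14.00; dissipated=12.000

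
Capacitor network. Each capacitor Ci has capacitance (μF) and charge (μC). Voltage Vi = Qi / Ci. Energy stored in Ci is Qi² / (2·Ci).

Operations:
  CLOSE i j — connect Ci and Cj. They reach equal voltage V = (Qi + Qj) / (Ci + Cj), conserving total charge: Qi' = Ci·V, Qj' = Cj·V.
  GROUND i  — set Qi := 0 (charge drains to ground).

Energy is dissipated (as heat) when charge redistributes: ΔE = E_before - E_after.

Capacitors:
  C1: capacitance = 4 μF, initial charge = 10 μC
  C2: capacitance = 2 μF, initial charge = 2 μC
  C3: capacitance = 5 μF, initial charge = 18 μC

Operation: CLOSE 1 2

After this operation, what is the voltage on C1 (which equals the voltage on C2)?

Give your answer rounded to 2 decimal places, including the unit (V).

Answer: 2.00 V

Derivation:
Initial: C1(4μF, Q=10μC, V=2.50V), C2(2μF, Q=2μC, V=1.00V), C3(5μF, Q=18μC, V=3.60V)
Op 1: CLOSE 1-2: Q_total=12.00, C_total=6.00, V=2.00; Q1=8.00, Q2=4.00; dissipated=1.500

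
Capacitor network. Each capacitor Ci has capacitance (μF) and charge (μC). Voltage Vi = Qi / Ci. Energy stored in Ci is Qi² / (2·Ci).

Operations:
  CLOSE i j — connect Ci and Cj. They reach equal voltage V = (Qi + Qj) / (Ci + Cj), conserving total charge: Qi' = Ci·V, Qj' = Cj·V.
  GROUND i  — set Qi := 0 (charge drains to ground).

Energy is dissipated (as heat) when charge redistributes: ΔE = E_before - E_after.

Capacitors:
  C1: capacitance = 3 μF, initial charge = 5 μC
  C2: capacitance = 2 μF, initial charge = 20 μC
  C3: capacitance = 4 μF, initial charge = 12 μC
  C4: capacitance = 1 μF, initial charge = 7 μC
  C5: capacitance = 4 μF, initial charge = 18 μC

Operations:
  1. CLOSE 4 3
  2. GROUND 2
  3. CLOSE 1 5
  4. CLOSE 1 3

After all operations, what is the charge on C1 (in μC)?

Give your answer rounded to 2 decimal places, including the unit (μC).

Initial: C1(3μF, Q=5μC, V=1.67V), C2(2μF, Q=20μC, V=10.00V), C3(4μF, Q=12μC, V=3.00V), C4(1μF, Q=7μC, V=7.00V), C5(4μF, Q=18μC, V=4.50V)
Op 1: CLOSE 4-3: Q_total=19.00, C_total=5.00, V=3.80; Q4=3.80, Q3=15.20; dissipated=6.400
Op 2: GROUND 2: Q2=0; energy lost=100.000
Op 3: CLOSE 1-5: Q_total=23.00, C_total=7.00, V=3.29; Q1=9.86, Q5=13.14; dissipated=6.881
Op 4: CLOSE 1-3: Q_total=25.06, C_total=7.00, V=3.58; Q1=10.74, Q3=14.32; dissipated=0.227
Final charges: Q1=10.74, Q2=0.00, Q3=14.32, Q4=3.80, Q5=13.14

Answer: 10.74 μC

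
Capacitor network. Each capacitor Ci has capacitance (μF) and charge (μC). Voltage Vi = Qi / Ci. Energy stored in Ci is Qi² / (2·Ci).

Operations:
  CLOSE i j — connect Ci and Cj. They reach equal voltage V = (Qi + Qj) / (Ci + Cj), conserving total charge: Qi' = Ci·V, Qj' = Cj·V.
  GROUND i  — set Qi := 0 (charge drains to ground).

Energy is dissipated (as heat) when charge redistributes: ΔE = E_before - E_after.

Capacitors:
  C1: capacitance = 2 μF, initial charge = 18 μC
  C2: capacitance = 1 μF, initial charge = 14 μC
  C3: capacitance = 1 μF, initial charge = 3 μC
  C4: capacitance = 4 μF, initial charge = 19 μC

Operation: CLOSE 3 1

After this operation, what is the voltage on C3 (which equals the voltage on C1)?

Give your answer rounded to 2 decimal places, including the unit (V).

Initial: C1(2μF, Q=18μC, V=9.00V), C2(1μF, Q=14μC, V=14.00V), C3(1μF, Q=3μC, V=3.00V), C4(4μF, Q=19μC, V=4.75V)
Op 1: CLOSE 3-1: Q_total=21.00, C_total=3.00, V=7.00; Q3=7.00, Q1=14.00; dissipated=12.000

Answer: 7.00 V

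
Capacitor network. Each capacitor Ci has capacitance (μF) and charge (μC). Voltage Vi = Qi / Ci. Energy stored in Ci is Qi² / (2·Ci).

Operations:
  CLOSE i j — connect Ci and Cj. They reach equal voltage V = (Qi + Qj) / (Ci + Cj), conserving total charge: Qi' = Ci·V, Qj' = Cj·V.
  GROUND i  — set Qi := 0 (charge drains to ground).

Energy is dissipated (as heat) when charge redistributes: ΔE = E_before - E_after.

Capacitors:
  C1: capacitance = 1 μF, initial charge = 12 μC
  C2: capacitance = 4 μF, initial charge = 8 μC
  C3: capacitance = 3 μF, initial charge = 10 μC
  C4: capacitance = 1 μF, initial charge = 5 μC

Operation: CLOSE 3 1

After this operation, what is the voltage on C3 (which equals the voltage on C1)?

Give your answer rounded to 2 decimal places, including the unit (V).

Initial: C1(1μF, Q=12μC, V=12.00V), C2(4μF, Q=8μC, V=2.00V), C3(3μF, Q=10μC, V=3.33V), C4(1μF, Q=5μC, V=5.00V)
Op 1: CLOSE 3-1: Q_total=22.00, C_total=4.00, V=5.50; Q3=16.50, Q1=5.50; dissipated=28.167

Answer: 5.50 V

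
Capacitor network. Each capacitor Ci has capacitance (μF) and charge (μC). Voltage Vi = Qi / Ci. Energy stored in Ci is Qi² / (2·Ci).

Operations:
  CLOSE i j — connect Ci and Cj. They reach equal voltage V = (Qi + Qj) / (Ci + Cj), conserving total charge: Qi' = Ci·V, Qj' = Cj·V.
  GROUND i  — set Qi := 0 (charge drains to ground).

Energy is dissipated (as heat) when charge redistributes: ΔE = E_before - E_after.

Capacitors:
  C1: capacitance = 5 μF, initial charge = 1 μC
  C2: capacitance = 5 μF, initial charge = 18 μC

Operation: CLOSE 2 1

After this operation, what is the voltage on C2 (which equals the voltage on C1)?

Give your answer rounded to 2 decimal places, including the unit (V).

Answer: 1.90 V

Derivation:
Initial: C1(5μF, Q=1μC, V=0.20V), C2(5μF, Q=18μC, V=3.60V)
Op 1: CLOSE 2-1: Q_total=19.00, C_total=10.00, V=1.90; Q2=9.50, Q1=9.50; dissipated=14.450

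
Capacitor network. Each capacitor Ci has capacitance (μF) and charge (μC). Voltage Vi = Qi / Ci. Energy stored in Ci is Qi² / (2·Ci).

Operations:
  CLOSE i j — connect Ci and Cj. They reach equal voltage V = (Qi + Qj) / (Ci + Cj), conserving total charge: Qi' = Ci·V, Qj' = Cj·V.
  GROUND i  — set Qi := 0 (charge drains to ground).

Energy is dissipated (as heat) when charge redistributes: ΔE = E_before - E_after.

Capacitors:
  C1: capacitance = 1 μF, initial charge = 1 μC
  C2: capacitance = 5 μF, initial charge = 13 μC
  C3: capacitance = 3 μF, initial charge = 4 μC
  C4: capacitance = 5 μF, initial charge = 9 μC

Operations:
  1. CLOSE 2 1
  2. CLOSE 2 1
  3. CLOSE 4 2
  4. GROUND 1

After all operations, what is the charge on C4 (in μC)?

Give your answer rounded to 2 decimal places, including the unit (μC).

Initial: C1(1μF, Q=1μC, V=1.00V), C2(5μF, Q=13μC, V=2.60V), C3(3μF, Q=4μC, V=1.33V), C4(5μF, Q=9μC, V=1.80V)
Op 1: CLOSE 2-1: Q_total=14.00, C_total=6.00, V=2.33; Q2=11.67, Q1=2.33; dissipated=1.067
Op 2: CLOSE 2-1: Q_total=14.00, C_total=6.00, V=2.33; Q2=11.67, Q1=2.33; dissipated=0.000
Op 3: CLOSE 4-2: Q_total=20.67, C_total=10.00, V=2.07; Q4=10.33, Q2=10.33; dissipated=0.356
Op 4: GROUND 1: Q1=0; energy lost=2.722
Final charges: Q1=0.00, Q2=10.33, Q3=4.00, Q4=10.33

Answer: 10.33 μC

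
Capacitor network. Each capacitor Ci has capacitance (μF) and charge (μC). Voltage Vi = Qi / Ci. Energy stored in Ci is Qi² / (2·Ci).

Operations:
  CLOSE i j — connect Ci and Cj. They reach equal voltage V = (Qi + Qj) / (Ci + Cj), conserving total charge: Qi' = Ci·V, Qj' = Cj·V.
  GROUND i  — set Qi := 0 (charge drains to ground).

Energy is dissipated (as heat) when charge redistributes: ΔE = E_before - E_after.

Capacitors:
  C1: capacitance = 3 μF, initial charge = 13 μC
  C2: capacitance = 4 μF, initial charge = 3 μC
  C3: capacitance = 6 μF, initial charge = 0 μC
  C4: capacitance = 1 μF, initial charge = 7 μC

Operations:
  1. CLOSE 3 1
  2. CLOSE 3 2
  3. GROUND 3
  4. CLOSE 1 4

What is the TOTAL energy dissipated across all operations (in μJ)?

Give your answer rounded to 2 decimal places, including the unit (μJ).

Answer: 35.01 μJ

Derivation:
Initial: C1(3μF, Q=13μC, V=4.33V), C2(4μF, Q=3μC, V=0.75V), C3(6μF, Q=0μC, V=0.00V), C4(1μF, Q=7μC, V=7.00V)
Op 1: CLOSE 3-1: Q_total=13.00, C_total=9.00, V=1.44; Q3=8.67, Q1=4.33; dissipated=18.778
Op 2: CLOSE 3-2: Q_total=11.67, C_total=10.00, V=1.17; Q3=7.00, Q2=4.67; dissipated=0.579
Op 3: GROUND 3: Q3=0; energy lost=4.083
Op 4: CLOSE 1-4: Q_total=11.33, C_total=4.00, V=2.83; Q1=8.50, Q4=2.83; dissipated=11.574
Total dissipated: 35.014 μJ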